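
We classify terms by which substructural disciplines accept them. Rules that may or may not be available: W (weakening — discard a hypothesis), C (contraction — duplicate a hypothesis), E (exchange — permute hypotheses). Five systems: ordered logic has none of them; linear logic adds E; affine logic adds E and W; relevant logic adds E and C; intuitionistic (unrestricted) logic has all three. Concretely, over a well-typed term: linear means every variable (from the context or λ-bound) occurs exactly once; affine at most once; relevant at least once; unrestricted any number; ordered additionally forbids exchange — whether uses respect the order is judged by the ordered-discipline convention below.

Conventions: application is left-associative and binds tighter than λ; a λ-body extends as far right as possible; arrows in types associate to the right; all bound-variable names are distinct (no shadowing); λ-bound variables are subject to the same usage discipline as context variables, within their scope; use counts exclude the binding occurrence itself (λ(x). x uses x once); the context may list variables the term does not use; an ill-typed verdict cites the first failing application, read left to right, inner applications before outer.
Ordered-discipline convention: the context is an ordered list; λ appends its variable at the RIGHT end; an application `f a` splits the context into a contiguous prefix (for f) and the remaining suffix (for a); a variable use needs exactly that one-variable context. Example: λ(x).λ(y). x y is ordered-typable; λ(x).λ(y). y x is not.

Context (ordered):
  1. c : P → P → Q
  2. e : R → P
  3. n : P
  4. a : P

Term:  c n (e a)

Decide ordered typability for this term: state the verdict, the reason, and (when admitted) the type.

no — not simply typable
variable uses: c: 1; e: 1; n: 1; a: 1
uses in reading order: c, n, e, a
typing: ill-typed: an application expects R but receives P
summary: ordered ✗ | linear ✗ | affine ✗ | relevant ✗ | unrestricted ✗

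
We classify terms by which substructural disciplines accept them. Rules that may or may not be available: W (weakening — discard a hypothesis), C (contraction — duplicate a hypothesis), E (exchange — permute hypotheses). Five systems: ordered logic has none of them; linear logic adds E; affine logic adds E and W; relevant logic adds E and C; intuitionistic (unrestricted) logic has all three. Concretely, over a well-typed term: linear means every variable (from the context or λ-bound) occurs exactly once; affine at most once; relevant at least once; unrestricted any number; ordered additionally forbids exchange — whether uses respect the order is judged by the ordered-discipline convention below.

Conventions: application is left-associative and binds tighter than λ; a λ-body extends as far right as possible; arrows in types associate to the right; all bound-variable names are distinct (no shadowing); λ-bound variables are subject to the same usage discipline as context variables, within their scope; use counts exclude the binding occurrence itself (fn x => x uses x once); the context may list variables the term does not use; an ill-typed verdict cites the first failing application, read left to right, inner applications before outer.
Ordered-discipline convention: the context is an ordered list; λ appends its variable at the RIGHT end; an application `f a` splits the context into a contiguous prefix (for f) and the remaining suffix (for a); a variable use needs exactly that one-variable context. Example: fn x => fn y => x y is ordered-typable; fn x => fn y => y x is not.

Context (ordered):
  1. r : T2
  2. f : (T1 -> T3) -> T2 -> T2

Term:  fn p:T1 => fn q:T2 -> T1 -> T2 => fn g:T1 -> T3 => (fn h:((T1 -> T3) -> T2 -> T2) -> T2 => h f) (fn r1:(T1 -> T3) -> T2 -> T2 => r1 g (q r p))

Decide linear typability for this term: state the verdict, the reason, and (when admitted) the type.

yes — each of r, f, p, q, g, h, r1 used exactly once; term : T1 -> (T2 -> T1 -> T2) -> (T1 -> T3) -> T2
use counts: r=1, f=1, p (λ-bound)=1, q (λ-bound)=1, g (λ-bound)=1, h (λ-bound)=1, r1 (λ-bound)=1
left-to-right use order: h, f, r1, g, q, r, p
typing: the term checks, with type T1 -> (T2 -> T1 -> T2) -> (T1 -> T3) -> T2
summary: ordered ✗, linear ✓, affine ✓, relevant ✓, unrestricted ✓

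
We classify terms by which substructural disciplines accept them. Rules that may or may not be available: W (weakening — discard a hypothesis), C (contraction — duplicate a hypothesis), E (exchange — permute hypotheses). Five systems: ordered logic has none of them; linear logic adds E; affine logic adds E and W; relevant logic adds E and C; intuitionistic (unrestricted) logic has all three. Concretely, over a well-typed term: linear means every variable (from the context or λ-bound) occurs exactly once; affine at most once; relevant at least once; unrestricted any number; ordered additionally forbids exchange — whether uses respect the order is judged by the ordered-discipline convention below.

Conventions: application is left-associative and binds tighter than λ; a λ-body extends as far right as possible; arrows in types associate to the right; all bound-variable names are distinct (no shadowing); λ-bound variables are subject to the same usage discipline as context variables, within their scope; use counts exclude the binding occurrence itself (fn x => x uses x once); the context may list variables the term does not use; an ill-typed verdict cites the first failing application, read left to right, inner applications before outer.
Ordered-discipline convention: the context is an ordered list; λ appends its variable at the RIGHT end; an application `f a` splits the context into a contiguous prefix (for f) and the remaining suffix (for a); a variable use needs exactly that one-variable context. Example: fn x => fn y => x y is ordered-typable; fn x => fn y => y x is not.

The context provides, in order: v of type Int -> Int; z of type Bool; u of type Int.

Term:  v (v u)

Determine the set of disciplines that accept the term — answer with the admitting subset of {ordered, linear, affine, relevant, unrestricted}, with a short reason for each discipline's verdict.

admitting disciplines: unrestricted
counts: v: 2, z: 0, u: 1
uses in reading order: v, v, u
typing: well-typed — term : Int
ordered: ✗ — v ×2 used more than once (contraction); needs weakening: z unused
linear: ✗ — v ×2 used more than once (contraction); needs weakening: z unused
affine: ✗ — v ×2 used more than once (contraction)
relevant: ✗ — needs weakening: z unused
unrestricted: ✓ — type-checks (Int) and nothing is barred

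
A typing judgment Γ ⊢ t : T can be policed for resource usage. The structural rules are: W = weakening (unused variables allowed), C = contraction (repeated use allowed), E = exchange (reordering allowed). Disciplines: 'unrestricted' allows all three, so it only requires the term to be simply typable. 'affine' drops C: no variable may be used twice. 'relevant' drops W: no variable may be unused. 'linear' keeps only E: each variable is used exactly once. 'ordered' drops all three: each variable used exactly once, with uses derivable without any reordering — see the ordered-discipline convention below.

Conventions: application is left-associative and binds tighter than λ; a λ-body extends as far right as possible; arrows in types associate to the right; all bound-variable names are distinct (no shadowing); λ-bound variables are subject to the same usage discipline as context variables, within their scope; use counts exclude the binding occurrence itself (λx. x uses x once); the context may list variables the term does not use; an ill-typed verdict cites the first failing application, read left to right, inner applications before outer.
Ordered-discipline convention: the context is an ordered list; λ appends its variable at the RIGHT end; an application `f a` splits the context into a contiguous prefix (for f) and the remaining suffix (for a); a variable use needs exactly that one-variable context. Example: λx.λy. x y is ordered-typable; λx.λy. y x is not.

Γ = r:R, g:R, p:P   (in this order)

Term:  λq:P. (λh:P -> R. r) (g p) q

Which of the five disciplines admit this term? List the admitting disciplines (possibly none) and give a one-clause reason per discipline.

admitting disciplines: none
variable uses: r=1, g=1, p=1, q [bound]=1, h [bound]=0
uses in reading order: r, g, p, q
typing: ill-typed: can't apply a value of type R
ordered ✗ (a type mismatch blocks all five)
linear ✗ (the type mismatch rejects it)
affine ✗ (not simply typable)
relevant ✗ (fails simple typing)
unrestricted ✗ (a type mismatch blocks all five)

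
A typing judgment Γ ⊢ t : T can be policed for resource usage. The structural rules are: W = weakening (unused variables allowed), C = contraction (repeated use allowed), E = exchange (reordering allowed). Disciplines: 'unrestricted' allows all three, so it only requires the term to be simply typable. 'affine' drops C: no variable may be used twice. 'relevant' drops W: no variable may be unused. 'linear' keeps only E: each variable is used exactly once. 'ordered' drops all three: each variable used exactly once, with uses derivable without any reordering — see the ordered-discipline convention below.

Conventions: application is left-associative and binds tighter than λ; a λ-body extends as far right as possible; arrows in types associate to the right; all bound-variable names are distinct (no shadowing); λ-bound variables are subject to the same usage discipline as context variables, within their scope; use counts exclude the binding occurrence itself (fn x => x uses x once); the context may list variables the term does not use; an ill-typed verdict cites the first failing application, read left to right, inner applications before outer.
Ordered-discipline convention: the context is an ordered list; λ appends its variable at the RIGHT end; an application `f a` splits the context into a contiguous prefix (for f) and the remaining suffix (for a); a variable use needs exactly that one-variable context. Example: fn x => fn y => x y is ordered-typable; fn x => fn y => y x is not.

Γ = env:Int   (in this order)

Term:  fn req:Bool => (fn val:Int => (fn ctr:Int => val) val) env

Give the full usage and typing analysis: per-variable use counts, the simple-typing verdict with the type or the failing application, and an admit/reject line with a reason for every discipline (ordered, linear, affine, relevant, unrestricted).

counts: env: 1×, req (λ-bound): 0×, val (λ-bound): 2×, ctr (λ-bound): 0×
uses in reading order: val, val, env
typing: ✓ — Bool → Int
ordered ✗ (needs contraction — val ×2; unused: req, ctr — weakening required)
linear ✗ (needs contraction — val ×2; unused: req, ctr — weakening required)
affine ✗ (needs contraction — val ×2)
relevant ✗ (unused: req, ctr — weakening required)
unrestricted ✓ (simply typable at Bool → Int; W, C, E all held)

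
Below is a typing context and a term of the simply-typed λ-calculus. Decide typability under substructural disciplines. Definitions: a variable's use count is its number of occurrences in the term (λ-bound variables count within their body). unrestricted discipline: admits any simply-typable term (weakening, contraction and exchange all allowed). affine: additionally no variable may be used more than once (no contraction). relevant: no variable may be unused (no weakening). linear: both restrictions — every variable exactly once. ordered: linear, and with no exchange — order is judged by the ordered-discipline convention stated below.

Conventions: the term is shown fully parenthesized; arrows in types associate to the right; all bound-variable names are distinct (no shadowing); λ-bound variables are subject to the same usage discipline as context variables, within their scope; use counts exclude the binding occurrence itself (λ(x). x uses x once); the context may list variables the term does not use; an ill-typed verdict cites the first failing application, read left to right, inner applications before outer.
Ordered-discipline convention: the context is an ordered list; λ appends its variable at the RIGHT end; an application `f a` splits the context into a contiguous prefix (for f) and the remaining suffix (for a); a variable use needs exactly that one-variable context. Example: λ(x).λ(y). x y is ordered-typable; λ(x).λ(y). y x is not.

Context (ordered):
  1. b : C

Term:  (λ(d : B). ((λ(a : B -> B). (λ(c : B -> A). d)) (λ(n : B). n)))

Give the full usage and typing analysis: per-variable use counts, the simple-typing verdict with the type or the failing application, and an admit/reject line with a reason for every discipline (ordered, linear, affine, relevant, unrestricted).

variable uses: b: 0; d (λ-bound): 1; a (λ-bound): 0; c (λ-bound): 0; n (λ-bound): 1
left-to-right use order: d, n
typing: ✓ — B -> (B -> A) -> B
ordered: ✗ — b, a, c left unused
linear: ✗ — b, a, c left unused
affine: ✓ — at most one use each (b, d, a, c, n)
relevant: ✗ — b, a, c left unused
unrestricted: ✓ — typability at B -> (B -> A) -> B is all that's needed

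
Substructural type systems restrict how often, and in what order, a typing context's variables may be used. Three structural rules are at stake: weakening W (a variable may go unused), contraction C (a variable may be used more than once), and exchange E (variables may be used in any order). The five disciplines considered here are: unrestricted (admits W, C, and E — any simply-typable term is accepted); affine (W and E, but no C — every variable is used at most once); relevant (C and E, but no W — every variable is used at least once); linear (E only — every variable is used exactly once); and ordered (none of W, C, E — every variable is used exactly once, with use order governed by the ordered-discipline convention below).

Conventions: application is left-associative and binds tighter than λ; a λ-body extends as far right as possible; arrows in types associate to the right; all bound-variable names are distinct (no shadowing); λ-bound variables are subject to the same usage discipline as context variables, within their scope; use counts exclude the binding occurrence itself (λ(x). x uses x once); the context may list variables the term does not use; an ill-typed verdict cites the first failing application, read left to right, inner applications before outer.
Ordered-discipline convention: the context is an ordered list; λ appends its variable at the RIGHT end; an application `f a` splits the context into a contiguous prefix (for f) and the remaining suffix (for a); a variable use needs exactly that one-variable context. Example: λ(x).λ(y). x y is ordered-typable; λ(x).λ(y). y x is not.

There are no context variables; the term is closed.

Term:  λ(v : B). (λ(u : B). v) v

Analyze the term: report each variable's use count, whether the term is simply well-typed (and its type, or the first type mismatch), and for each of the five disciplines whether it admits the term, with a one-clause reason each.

counts: v (bound): 2×, u (bound): 0×
left-to-right use order: v, v
typing: the term checks, with type B -> B
ordered ✗ (uses contraction: v ×2; unused: u — weakening required)
linear ✗ (uses contraction: v ×2; unused: u — weakening required)
affine ✗ (uses contraction: v ×2)
relevant ✗ (unused: u — weakening required)
unrestricted ✓ (type-checks (B -> B) and nothing is barred)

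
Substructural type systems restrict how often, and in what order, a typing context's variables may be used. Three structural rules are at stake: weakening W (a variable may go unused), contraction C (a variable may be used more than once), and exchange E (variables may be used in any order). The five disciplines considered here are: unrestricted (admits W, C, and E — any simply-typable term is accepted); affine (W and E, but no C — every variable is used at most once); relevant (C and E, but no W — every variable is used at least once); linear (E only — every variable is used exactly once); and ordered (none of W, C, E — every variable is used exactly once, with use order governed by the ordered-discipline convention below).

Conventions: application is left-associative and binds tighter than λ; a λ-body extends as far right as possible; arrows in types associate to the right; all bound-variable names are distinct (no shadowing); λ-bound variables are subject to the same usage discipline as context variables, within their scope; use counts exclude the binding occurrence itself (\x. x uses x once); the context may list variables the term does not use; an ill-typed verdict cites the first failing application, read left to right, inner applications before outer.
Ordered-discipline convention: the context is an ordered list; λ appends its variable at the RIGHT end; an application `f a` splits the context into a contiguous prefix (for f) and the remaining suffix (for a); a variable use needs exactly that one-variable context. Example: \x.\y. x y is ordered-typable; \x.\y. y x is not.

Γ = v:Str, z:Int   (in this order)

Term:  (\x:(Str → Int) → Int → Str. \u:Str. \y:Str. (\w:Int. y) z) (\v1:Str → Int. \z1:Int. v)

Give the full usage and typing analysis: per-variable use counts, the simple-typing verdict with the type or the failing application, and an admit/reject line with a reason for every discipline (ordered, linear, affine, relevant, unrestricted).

variable uses: v=1; z=1; x [bound]=0; u [bound]=0; y [bound]=1; w [bound]=0; v1 [bound]=0; z1 [bound]=0
use order (left to right): y, z, v
typing: ✓ — Str → Str → Str
ordered: ✗, x, u, w, v1, z1 never used (weakening)
linear: ✗, x, u, w, v1, z1 never used (weakening)
affine: ✓, at most one use each (v, z, x, u, y, w, v1, z1)
relevant: ✗, x, u, w, v1, z1 never used (weakening)
unrestricted: ✓, simply typable at Str → Str → Str; W, C, E all held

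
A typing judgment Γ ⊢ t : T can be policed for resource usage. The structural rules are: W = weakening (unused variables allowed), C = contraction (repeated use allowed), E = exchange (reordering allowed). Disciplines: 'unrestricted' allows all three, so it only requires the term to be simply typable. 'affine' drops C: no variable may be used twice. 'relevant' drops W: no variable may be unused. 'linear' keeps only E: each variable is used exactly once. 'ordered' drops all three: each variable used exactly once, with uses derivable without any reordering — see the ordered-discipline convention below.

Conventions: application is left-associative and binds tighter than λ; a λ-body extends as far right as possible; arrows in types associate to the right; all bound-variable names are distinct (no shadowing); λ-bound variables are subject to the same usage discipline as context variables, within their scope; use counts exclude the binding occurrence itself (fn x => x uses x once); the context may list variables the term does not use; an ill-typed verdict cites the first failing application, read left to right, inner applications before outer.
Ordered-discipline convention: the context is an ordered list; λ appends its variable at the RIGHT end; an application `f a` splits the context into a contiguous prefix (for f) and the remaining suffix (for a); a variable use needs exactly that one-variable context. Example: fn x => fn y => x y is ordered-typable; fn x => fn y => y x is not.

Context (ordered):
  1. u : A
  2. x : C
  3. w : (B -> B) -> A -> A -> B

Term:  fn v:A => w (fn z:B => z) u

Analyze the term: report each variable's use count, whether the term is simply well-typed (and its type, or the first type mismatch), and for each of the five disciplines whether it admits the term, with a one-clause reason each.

variable uses: u: 1, x: 0, w: 1, v (bound): 0, z (bound): 1
use order (left to right): w, z, u
typing: the term checks, with type A -> A -> B
ordered: ✗ — unused: x, v — weakening required
linear: ✗ — unused: x, v — weakening required
affine: ✓ — none of u, x, w, v, z used more than once
relevant: ✗ — unused: x, v — weakening required
unrestricted: ✓ — type-checks (A -> A -> B) and nothing is barred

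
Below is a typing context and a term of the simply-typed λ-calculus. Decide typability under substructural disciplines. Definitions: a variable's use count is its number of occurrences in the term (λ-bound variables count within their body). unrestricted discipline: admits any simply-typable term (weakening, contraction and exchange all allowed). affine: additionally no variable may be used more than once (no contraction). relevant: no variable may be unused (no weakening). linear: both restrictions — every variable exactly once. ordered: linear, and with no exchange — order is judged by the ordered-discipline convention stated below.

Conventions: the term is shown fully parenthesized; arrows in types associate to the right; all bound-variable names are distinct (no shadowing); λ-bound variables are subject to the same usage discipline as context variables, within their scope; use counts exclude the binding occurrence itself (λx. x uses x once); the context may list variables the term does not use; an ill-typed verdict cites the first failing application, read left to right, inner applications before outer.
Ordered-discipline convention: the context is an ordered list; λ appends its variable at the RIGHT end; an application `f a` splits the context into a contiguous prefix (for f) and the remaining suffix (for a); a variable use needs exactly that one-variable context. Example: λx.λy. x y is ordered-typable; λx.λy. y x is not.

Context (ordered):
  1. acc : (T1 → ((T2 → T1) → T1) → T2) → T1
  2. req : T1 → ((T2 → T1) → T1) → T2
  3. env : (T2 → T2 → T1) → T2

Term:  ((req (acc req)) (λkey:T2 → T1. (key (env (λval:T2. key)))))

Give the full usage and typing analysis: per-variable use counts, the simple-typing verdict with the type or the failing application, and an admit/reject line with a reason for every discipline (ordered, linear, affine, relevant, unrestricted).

variable uses: acc=1; req=2; env=1; key (λ-bound)=2; val (λ-bound)=0
uses in reading order: req, acc, req, key, env, key
typing: ✓ — T2
ordered ✗ (repeated use of req ×2, key ×2; val left unused)
linear ✗ (repeated use of req ×2, key ×2; val left unused)
affine ✗ (repeated use of req ×2, key ×2)
relevant ✗ (val left unused)
unrestricted ✓ (type-checks (T2) and nothing is barred)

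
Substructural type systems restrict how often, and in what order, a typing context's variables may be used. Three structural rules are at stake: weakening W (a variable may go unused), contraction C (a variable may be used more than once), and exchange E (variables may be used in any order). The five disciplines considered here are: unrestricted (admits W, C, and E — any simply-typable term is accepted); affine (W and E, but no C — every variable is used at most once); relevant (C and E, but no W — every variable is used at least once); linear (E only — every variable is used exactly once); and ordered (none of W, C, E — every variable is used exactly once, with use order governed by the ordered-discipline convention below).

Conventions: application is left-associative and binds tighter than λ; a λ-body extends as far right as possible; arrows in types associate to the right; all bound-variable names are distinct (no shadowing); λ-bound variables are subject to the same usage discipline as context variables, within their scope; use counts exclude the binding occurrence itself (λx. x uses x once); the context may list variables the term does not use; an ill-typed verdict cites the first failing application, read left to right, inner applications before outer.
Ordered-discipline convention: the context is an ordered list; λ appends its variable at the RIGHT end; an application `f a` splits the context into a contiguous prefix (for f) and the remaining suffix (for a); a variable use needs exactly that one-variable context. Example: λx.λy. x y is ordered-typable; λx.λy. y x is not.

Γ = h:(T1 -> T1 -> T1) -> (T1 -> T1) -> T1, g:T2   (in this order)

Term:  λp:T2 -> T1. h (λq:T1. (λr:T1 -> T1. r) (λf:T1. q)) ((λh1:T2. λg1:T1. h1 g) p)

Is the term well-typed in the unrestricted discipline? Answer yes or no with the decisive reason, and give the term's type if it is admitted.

no — a type mismatch blocks all five
use counts: h: 1×; g: 1×; p (λ-bound): 1×; q (λ-bound): 1×; r (λ-bound): 1×; f (λ-bound): 0×; h1 (λ-bound): 1×; g1 (λ-bound): 0×
use order (left to right): h, r, q, h1, g, p
typing: ill-typed: non-function type T2 applied to an argument
across the five disciplines: ordered ✗ | linear ✗ | affine ✗ | relevant ✗ | unrestricted ✗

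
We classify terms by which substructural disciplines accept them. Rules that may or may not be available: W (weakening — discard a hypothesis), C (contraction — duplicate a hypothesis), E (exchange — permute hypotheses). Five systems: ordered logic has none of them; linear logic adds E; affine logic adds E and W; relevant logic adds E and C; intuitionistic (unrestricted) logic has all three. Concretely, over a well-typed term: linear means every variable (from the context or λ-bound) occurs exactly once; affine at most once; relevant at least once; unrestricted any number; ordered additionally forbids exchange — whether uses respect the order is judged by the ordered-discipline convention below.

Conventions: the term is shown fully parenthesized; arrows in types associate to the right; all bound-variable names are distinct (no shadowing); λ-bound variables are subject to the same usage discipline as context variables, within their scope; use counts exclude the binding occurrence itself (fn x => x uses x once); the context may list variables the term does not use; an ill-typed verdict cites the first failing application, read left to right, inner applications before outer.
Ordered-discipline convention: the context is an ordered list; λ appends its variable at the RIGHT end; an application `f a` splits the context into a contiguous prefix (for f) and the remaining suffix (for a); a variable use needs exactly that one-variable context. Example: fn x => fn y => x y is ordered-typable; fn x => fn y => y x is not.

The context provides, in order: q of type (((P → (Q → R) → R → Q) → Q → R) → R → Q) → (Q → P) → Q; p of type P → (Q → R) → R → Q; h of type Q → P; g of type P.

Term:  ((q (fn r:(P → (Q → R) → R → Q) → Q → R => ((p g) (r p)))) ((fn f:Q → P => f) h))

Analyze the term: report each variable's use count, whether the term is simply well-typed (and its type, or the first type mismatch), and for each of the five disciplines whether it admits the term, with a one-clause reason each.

use counts: q: 1×; p: 2×; h: 1×; g: 1×; r (bound): 1×; f (bound): 1×
left-to-right use order: q, p, g, r, p, f, h
typing: well-typed at Q
ordered ✗ (needs contraction — p ×2)
linear ✗ (needs contraction — p ×2)
affine ✗ (needs contraction — p ×2)
relevant ✓ (none of q, p, h, g, r, f goes unused)
unrestricted ✓ (simply typable at Q; W, C, E all held)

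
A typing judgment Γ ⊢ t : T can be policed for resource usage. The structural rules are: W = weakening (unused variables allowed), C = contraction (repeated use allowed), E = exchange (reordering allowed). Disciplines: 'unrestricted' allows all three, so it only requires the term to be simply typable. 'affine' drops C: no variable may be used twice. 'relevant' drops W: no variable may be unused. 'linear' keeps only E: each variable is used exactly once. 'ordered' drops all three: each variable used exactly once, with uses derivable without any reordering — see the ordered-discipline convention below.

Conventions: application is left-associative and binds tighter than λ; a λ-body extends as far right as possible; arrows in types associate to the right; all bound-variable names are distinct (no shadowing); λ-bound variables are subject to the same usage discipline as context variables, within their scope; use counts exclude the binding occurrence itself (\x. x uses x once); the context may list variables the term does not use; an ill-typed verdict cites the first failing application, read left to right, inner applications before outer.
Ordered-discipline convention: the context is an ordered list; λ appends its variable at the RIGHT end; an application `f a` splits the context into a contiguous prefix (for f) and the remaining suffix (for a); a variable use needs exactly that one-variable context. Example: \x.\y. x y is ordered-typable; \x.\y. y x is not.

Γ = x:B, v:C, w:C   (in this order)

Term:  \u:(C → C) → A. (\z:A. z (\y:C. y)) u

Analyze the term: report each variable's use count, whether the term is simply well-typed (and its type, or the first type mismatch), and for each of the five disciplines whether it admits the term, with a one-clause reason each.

use counts: x: 0×; v: 0×; w: 0×; u (λ-bound): 1×; z (λ-bound): 1×; y (λ-bound): 1×
use order (left to right): z, y, u
typing: ill-typed: can't apply a value of type A
ordered: ✗ — the type mismatch rejects it
linear: ✗ — not simply typable
affine: ✗ — fails simple typing
relevant: ✗ — a type mismatch blocks all five
unrestricted: ✗ — the type mismatch rejects it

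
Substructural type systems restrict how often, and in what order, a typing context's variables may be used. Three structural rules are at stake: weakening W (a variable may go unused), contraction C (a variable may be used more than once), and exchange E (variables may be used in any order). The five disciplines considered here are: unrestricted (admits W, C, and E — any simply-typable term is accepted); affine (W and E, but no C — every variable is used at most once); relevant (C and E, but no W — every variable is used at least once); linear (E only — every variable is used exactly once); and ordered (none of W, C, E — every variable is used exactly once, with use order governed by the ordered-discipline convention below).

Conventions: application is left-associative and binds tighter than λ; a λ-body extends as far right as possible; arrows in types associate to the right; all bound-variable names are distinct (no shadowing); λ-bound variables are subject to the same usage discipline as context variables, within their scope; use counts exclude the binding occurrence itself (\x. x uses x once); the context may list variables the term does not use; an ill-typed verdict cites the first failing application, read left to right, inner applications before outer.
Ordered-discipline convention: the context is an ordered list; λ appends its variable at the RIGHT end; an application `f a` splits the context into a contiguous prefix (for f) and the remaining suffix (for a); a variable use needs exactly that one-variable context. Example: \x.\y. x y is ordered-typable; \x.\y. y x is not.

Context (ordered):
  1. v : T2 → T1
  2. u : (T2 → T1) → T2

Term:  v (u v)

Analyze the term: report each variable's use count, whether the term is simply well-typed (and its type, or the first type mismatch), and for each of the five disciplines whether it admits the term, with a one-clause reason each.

usage: v ×2, u ×1
uses in reading order: v, u, v
typing: ✓ — T1
ordered: ✗, repeated use of v ×2
linear: ✗, repeated use of v ×2
affine: ✗, repeated use of v ×2
relevant: ✓, every one of v, u appears
unrestricted: ✓, type-checks (T1) and nothing is barred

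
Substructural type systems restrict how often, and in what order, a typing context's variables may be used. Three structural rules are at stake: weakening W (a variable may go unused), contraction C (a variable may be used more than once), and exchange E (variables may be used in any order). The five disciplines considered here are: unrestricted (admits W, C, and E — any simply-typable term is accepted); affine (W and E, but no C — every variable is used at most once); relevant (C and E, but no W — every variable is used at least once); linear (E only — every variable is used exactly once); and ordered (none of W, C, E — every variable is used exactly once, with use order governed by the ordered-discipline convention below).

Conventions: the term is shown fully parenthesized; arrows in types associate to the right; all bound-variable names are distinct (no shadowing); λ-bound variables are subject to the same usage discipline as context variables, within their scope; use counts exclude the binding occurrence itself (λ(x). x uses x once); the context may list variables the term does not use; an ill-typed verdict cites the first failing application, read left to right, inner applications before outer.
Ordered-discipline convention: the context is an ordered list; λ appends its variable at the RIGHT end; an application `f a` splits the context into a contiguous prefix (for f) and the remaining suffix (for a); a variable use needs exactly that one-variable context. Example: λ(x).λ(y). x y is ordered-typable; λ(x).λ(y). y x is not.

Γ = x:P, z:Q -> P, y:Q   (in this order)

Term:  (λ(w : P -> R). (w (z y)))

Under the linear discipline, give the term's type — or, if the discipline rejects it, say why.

not well-typed under linear — x left unused
usage: x: 0×; z: 1×; y: 1×; w [bound]: 1×
order of uses: w, z, y
typing: the term checks, with type (P -> R) -> R
across the five disciplines: ordered ✗, linear ✗, affine ✓, relevant ✗, unrestricted ✓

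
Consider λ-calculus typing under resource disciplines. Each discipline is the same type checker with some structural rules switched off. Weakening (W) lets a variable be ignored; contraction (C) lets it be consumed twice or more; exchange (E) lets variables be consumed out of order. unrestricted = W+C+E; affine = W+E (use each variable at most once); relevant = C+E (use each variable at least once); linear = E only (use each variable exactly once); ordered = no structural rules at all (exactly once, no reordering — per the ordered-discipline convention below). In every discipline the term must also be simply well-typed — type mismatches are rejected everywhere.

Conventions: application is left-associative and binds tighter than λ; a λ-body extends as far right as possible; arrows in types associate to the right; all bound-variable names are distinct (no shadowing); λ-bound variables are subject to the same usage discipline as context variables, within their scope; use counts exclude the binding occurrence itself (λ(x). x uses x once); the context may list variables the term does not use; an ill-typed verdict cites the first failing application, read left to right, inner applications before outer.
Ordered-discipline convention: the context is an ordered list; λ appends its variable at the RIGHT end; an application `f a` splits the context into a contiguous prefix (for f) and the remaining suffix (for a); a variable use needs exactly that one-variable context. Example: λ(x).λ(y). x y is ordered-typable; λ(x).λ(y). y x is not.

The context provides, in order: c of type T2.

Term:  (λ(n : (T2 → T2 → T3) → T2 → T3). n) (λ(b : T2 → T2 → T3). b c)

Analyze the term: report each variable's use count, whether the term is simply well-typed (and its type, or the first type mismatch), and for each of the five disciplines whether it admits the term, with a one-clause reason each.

counts: c=1, n [bound]=1, b [bound]=1
left-to-right use order: n, b, c
typing: ✓ — (T2 → T2 → T3) → T2 → T3
ordered ✗ (needs exchange: uses follow n, b, c)
linear ✓ (each of c, n, b used exactly once)
affine ✓ (no duplicate uses among c, n, b)
relevant ✓ (c, n, b: all used, weakening unneeded)
unrestricted ✓ (well-typed at (T2 → T2 → T3) → T2 → T3; no restrictions here)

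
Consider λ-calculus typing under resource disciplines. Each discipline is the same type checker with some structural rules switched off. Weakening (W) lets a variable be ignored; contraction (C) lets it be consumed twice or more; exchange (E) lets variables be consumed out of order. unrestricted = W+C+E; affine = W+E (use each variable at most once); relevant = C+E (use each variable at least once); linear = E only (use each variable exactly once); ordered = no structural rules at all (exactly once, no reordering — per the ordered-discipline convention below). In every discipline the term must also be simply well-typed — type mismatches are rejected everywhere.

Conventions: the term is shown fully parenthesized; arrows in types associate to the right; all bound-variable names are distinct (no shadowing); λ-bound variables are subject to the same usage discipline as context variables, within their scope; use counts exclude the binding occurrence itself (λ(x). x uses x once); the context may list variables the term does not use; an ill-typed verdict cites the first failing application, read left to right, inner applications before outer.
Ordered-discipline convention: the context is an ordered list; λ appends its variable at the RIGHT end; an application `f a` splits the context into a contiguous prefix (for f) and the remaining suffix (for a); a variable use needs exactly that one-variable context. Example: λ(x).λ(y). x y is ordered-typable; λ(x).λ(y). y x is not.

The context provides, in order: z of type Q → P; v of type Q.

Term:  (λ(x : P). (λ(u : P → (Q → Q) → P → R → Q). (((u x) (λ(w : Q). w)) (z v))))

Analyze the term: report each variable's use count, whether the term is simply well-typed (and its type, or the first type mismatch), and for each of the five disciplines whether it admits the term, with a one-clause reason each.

variable uses: z: 1×; v: 1×; x (bound): 1×; u (bound): 1×; w (bound): 1×
order of uses: u, x, w, z, v
typing: ✓ — P → (P → (Q → Q) → P → R → Q) → R → Q
ordered: ✗ — no ordered split (uses run u, x, w, z, v)
linear: ✓ — exactly-once usage across z, v, x, u, w
affine: ✓ — at most one use each (z, v, x, u, w)
relevant: ✓ — none of z, v, x, u, w goes unused
unrestricted: ✓ — type-checks (P → (P → (Q → Q) → P → R → Q) → R → Q) and nothing is barred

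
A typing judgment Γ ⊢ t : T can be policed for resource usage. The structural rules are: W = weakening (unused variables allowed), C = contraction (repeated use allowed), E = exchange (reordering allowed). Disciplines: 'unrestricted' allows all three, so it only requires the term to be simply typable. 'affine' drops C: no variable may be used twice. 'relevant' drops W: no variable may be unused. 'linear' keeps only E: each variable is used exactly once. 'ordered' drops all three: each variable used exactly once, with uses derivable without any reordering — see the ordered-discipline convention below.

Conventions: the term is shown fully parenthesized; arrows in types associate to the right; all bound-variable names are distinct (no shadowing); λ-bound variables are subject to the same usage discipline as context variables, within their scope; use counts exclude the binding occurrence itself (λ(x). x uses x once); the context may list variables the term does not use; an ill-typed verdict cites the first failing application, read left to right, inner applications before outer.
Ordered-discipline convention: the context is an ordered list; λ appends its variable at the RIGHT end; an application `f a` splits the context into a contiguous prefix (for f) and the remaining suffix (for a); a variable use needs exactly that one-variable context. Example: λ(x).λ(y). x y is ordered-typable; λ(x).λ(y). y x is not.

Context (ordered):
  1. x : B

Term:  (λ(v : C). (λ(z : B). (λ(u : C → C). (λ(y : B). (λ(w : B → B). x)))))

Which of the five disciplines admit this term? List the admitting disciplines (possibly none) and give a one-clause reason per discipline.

admitted by: affine, unrestricted
use counts: x: 1×, v (bound): 0×, z (bound): 0×, u (bound): 0×, y (bound): 0×, w (bound): 0×
use order (left to right): x
typing: the term checks, with type C → B → (C → C) → B → (B → B) → B
ordered: ✗, v, z, u, y, w never used (weakening)
linear: ✗, v, z, u, y, w never used (weakening)
affine: ✓, none of x, v, z, u, y, w used more than once
relevant: ✗, v, z, u, y, w never used (weakening)
unrestricted: ✓, simply typable at C → B → (C → C) → B → (B → B) → B; W, C, E all held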